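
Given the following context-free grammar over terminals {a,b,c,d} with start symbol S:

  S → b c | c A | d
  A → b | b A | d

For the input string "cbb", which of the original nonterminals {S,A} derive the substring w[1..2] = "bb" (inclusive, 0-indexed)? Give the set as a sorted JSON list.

Convert to CNF:
  S -> T0 T1 | T1 A | d
  A -> T0 A | b | d
  T0 -> b
  T1 -> c

CYK table (by increasing span), restricted to cells inside w[1..2]:
  [1..1]={A,T0}  "b"  orig:{A}
  [2..2]={A,T0}  "b"  orig:{A}
  [1..2]={A}  "bb"

Original NTs in T[1,2] deriving "bb": ["A"]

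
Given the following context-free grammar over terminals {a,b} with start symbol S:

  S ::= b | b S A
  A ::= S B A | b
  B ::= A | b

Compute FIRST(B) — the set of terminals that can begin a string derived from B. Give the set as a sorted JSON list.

Compute FIRST by fixpoint:
pass 1:
  A via A→b: +{b}
  B via B→A: +{b}
  S via S→b: +{b}
  FIRST[S]={b}  FIRST[A]={b}  FIRST[B]={b}
pass 2: (no change)
  FIRST[S]={b}  FIRST[A]={b}  FIRST[B]={b}

FIRST(B) = ["b"]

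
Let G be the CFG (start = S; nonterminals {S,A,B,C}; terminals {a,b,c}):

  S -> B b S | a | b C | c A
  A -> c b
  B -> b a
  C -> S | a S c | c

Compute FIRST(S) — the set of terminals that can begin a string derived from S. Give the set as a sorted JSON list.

Compute FIRST by fixpoint:
[1]
  A via A→c b: +{c}
  B via B→b a: +{b}
  C via C→a S c: +{a}
  C via C→c: +{c}
  S via S→B b S: +{b}
  S via S→a: +{a}
  S via S→c A: +{c}
  FIRST(S)={a,b,c}  FIRST(A)={c}  FIRST(B)={b}  FIRST(C)={a,c}
[2]
  C via C→S: +{b}
  FIRST(S)={a,b,c}  FIRST(A)={c}  FIRST(B)={b}  FIRST(C)={a,b,c}
[3] — fixpoint
  FIRST(S)={a,b,c}  FIRST(A)={c}  FIRST(B)={b}  FIRST(C)={a,b,c}

FIRST(S) = ["a", "b", "c"]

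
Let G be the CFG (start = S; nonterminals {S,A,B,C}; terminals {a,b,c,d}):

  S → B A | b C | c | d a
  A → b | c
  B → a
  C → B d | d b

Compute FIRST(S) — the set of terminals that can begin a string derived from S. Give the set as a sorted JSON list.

FIRST sets, iterate to fixpoint:
iter 1:
  A via A→b: +{b}
  A via A→c: +{c}
  B via B→a: +{a}
  C via C→B d: +{a}
  C via C→d b: +{d}
  S via S→B A: +{a}
  S via S→b C: +{b}
  S via S→c: +{c}
  S via S→d a: +{d}
  S: {a,b,c,d}  A: {b,c}  B: {a}  C: {a,d}
iter 2: done
  S: {a,b,c,d}  A: {b,c}  B: {a}  C: {a,d}

FIRST(S) = ["a", "b", "c", "d"]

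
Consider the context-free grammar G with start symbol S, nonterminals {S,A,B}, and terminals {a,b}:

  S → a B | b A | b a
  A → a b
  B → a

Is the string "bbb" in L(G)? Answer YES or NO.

CNF form of G:
  S -> T0 B | T1 A | T1 T0
  A -> T0 T1
  B -> a
  T0 -> a
  T1 -> b

Fill CYK table bottom-up:
  cell(0,0) b: {T1}  orig:{}
  cell(1,1) b: {T1}  orig:{}
  cell(2,2) b: {T1}  orig:{}
  cell(0,1) bb: ∅
  cell(1,2) bb: ∅
  cell(0,2) bbb: ∅

S ∉ T[0,2] ⇒ NO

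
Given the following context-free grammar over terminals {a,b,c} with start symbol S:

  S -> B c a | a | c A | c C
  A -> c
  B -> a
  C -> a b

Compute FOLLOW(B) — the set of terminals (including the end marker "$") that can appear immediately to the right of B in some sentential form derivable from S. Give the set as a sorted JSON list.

FIRST iteration:
round 1:
  A via A→c: +{c}
  B via B→a: +{a}
  C via C→a b: +{a}
  S via S→B c a: +{a}
  S via S→c A: +{c}
  FIRST[S]={a,c}  FIRST[A]={c}  FIRST[B]={a}  FIRST[C]={a}
round 2: (no change)
  FIRST[S]={a,c}  FIRST[A]={c}  FIRST[B]={a}  FIRST[C]={a}

FOLLOW iteration:
initialize: $ ∈ FOLLOW(S)
pass 1:
  S→B c a: FOLLOW(B) ⊇ FIRST(c) = {c}; new: +{c}
  S→c A: FOLLOW(A) ⊇ FOLLOW(S) ⊇ {$}; new: +{$}
  S→c C: FOLLOW(C) ⊇ FOLLOW(S) ⊇ {$}; new: +{$}
  FOLLOW(S)={$}  FOLLOW(A)={$}  FOLLOW(B)={c}  FOLLOW(C)={$}
pass 2: done
  FOLLOW(S)={$}  FOLLOW(A)={$}  FOLLOW(B)={c}  FOLLOW(C)={$}

FOLLOW(B) = ["c"]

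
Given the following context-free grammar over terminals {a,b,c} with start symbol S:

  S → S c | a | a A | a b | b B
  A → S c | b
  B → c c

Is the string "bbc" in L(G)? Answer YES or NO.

CNF form of G:
  S -> S T0 | T1 A | T1 T2 | T2 B | a
  A -> S T0 | b
  B -> T0 T0
  T0 -> c
  T1 -> a
  T2 -> b

CYK table (by increasing span):
  T[0,0] 'b' = {A,T2}  orig:{A}
  T[1,1] 'b' = {A,T2}  orig:{A}
  T[2,2] 'c' = {T0}  orig:{}
  T[0,1] 'bb' = ∅
  T[1,2] 'bc' = ∅
  T[0,2] 'bbc' = ∅

S ∉ T[0,2] ⇒ NO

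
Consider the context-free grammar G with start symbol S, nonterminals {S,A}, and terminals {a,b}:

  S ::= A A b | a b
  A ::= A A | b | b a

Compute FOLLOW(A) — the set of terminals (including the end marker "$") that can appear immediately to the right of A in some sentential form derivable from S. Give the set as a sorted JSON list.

FIRST iteration:
iter 1:
  A via A→b: +{b}
  S via S→A A b: +{b}
  S via S→a b: +{a}
  FIRST[S]={a,b}  FIRST[A]={b}
iter 2: (no change)
  FIRST[S]={a,b}  FIRST[A]={b}

FOLLOW iteration:
initialize: $ ∈ FOLLOW(S)
[1]
  A→A A: FOLLOW(A) ⊇ FIRST(A) = {b}; new: +{b}
  FOLLOW(S)={$}  FOLLOW(A)={b}
[2] (no change)
  FOLLOW(S)={$}  FOLLOW(A)={b}

FOLLOW(A) = ["b"]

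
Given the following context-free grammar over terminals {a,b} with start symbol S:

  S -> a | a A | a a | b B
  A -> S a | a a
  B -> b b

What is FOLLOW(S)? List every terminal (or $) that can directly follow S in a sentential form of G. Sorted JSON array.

Compute FIRST by fixpoint:
round 1:
  A via A→a a: +{a}
  B via B→b b: +{b}
  S via S→a: +{a}
  S via S→b B: +{b}
  FIRST[S]={a,b}  FIRST[A]={a}  FIRST[B]={b}
round 2:
  A via A→S a: +{b}
  FIRST[S]={a,b}  FIRST[A]={a,b}  FIRST[B]={b}
round 3: done
  FIRST[S]={a,b}  FIRST[A]={a,b}  FIRST[B]={b}

FOLLOW sets:
initialize: $ ∈ FOLLOW(S)
[1]
  A→S a: FOLLOW(S) ⊇ FIRST(a) = {a}; new: +{a}
  S→a A: FOLLOW(A) ⊇ FOLLOW(S) ⊇ {$,a}; new: +{$,a}
  S→b B: FOLLOW(B) ⊇ FOLLOW(S) ⊇ {$,a}; new: +{$,a}
  S: {$,a}  A: {$,a}  B: {$,a}
[2] — fixpoint
  S: {$,a}  A: {$,a}  B: {$,a}

FOLLOW(S) = ["$", "a"]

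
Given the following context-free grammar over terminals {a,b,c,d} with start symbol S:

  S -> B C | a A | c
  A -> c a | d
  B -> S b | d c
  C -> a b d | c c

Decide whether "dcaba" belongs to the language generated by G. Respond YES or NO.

Convert to CNF:
  S -> B C | T1 A | c
  A -> T0 T1 | d
  B -> S T2 | T3 T0
  C -> T0 T0 | T1 X4
  T0 -> c
  T1 -> a
  T2 -> b
  T3 -> d
  X4 -> T2 T3

CYK fill:
  T[0,0] 'd' = {A,T3}  orig:{A}
  T[1,1] 'c' = {S,T0}  orig:{S}
  T[2,2] 'a' = {T1}  orig:{}
  T[3,3] 'b' = {T2}  orig:{}
  T[4,4] 'a' = {T1}  orig:{}
  T[0,1] 'dc' = {B}
  T[1,2] 'ca' = {A}
  T[2,3] 'ab' = ∅
  T[3,4] 'ba' = ∅
  T[0,2] 'dca' = ∅
  T[1,3] 'cab' = ∅
  T[2,4] 'aba' = ∅
  T[0,3] 'dcab' = ∅
  T[1,4] 'caba' = ∅
  T[0,4] 'dcaba' = ∅

S ∉ T[0,4] ⇒ NO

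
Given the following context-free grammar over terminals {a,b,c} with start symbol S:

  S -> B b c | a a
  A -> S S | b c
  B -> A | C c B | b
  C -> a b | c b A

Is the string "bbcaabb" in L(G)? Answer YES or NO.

Convert to CNF:
  S -> B X5 | T2 T2
  A -> S S | T0 T1
  B -> C X3 | S S | T0 T1 | b
  C -> T1 X4 | T2 T0
  T0 -> b
  T1 -> c
  T2 -> a
  X3 -> T1 B
  X4 -> T0 A
  X5 -> T0 T1

CYK table (by increasing span):
  [0..0]={B,T0}  "b"  orig:{B}
  [1..1]={B,T0}  "b"  orig:{B}
  [2..2]={T1}  "c"  orig:{}
  [3..3]={T2}  "a"  orig:{}
  [4..4]={T2}  "a"  orig:{}
  [5..5]={B,T0}  "b"  orig:{B}
  [6..6]={B,T0}  "b"  orig:{B}
  [0..1]=∅  "bb"
  [1..2]={A,B,X5}  "bc"  orig:{A,B}
  [2..3]=∅  "ca"
  [3..4]={S}  "aa"
  [4..5]={C}  "ab"
  [5..6]=∅  "bb"
  [0..2]={S,X4}  "bbc"  orig:{S}
  [1..3]=∅  "bca"
  [2..4]=∅  "caa"
  [3..5]=∅  "aab"
  [4..6]=∅  "abb"
  [0..3]=∅  "bbca"
  [1..4]=∅  "bcaa"
  [2..5]=∅  "caab"
  [3..6]=∅  "aabb"
  [0..4]={A,B}  "bbcaa"
  [1..5]=∅  "bcaab"
  [2..6]=∅  "caabb"
  [0..5]=∅  "bbcaab"
  [1..6]=∅  "bcaabb"
  [0..6]=∅  "bbcaabb"

S ∉ T[0,6] ⇒ NO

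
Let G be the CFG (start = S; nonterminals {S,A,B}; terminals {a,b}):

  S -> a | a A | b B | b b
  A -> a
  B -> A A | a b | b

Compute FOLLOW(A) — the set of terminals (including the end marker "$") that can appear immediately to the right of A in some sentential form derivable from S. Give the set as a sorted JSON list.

FIRST iteration:
iter 1:
  A via A→a: +{a}
  B via B→A A: +{a}
  B via B→b: +{b}
  S via S→a: +{a}
  S via S→b B: +{b}
  FIRST[S]={a,b}  FIRST[A]={a}  FIRST[B]={a,b}
iter 2: done
  FIRST[S]={a,b}  FIRST[A]={a}  FIRST[B]={a,b}

FOLLOW iteration:
seed FOLLOW(S) with $
round 1:
  B→A A: FOLLOW(A) ⊇ FIRST(A) = {a}; new: +{a}
  S→a A: FOLLOW(A) ⊇ FOLLOW(S) ⊇ {$}; new: +{$}
  S→b B: FOLLOW(B) ⊇ FOLLOW(S) ⊇ {$}; new: +{$}
  FOLLOW(S)={$}  FOLLOW(A)={$,a}  FOLLOW(B)={$}
round 2: (no change)
  FOLLOW(S)={$}  FOLLOW(A)={$,a}  FOLLOW(B)={$}

FOLLOW(A) = ["$", "a"]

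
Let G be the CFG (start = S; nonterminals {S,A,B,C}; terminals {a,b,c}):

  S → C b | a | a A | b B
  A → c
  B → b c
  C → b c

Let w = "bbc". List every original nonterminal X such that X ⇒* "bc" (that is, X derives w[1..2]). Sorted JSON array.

CNF form of G:
  S -> C T0 | T0 B | T2 A | a
  A -> c
  B -> T0 T1
  C -> T0 T1
  T0 -> b
  T1 -> c
  T2 -> a

CYK table (by increasing span) (cells [i..j] with 1 ≤ i ≤ j ≤ 2 only):
  cell(1,1) b: {T0}  orig:{}
  cell(2,2) c: {A,T1}  orig:{A}
  cell(1,2) bc: {B,C}

Original NTs in T[1,2] deriving "bc": ["B", "C"]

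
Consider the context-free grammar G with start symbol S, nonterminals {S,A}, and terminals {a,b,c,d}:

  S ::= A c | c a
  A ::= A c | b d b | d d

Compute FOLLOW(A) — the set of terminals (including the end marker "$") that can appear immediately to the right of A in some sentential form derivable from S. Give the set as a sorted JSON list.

FIRST iteration:
round 1:
  A via A→b d b: +{b}
  A via A→d d: +{d}
  S via S→A c: +{b,d}
  S via S→c a: +{c}
  FIRST(S)={b,c,d}  FIRST(A)={b,d}
round 2: (no change)
  FIRST(S)={b,c,d}  FIRST(A)={b,d}

Compute FOLLOW by fixpoint:
FOLLOW(S) := {$}
pass 1:
  A→A c: FOLLOW(A) ⊇ FIRST(c) = {c}; new: +{c}
  FOLLOW(S)={$}  FOLLOW(A)={c}
pass 2: (stable)
  FOLLOW(S)={$}  FOLLOW(A)={c}

FOLLOW(A) = ["c"]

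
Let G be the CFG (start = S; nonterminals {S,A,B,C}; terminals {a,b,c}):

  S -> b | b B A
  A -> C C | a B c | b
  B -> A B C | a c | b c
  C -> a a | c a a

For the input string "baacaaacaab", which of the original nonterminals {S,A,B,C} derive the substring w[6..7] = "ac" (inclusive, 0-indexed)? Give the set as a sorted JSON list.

CNF form of G:
  S -> T2 X6 | b
  A -> C C | T0 X3 | b
  B -> A X4 | T0 T1 | T2 T1
  C -> T0 T0 | T1 X5
  T0 -> a
  T1 -> c
  T2 -> b
  X3 -> B T1
  X4 -> B C
  X5 -> T0 T0
  X6 -> B A

CYK table (by increasing span) — only the sub-triangle for w[6..7]:
  cell(6,6) a: {T0}  orig:{}
  cell(7,7) c: {T1}  orig:{}
  cell(6,7) ac: {B}

Original NTs in T[6,7] deriving "ac": ["B"]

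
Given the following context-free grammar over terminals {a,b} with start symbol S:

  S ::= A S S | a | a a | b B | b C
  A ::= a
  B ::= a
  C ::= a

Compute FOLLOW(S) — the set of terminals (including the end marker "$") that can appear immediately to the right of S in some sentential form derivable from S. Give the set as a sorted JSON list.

FIRST sets, iterate to fixpoint:
[1]
  A via A→a: +{a}
  B via B→a: +{a}
  C via C→a: +{a}
  S via S→A S S: +{a}
  S via S→b B: +{b}
  FIRST(S)={a,b}  FIRST(A)={a}  FIRST(B)={a}  FIRST(C)={a}
[2] done
  FIRST(S)={a,b}  FIRST(A)={a}  FIRST(B)={a}  FIRST(C)={a}

FOLLOW sets:
initialize: $ ∈ FOLLOW(S)
iter 1:
  S→A S S: FOLLOW(A) ⊇ FIRST(S) = {a,b}; new: +{a,b}
  S→A S S: FOLLOW(S) ⊇ FIRST(S) = {a,b}; new: +{a,b}
  S→b B: FOLLOW(B) ⊇ FOLLOW(S) ⊇ {$,a,b}; new: +{$,a,b}
  S→b C: FOLLOW(C) ⊇ FOLLOW(S) ⊇ {$,a,b}; new: +{$,a,b}
  FOLLOW(S)={$,a,b}  FOLLOW(A)={a,b}  FOLLOW(B)={$,a,b}  FOLLOW(C)={$,a,b}
iter 2: — fixpoint
  FOLLOW(S)={$,a,b}  FOLLOW(A)={a,b}  FOLLOW(B)={$,a,b}  FOLLOW(C)={$,a,b}

FOLLOW(S) = ["$", "a", "b"]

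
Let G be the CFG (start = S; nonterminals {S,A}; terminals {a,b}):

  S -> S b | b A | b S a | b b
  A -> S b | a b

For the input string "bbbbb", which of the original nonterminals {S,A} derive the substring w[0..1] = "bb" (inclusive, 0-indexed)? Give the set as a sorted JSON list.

Convert to CNF:
  S -> S T0 | T0 A | T0 T0 | T0 X2
  A -> S T0 | T1 T0
  T0 -> b
  T1 -> a
  X2 -> S T1

CYK table (by increasing span) (cells [i..j] with 0 ≤ i ≤ j ≤ 1 only):
  cell(0,0) b: {T0}  orig:{}
  cell(1,1) b: {T0}  orig:{}
  cell(0,1) bb: {S}

Original NTs in T[0,1] deriving "bb": ["S"]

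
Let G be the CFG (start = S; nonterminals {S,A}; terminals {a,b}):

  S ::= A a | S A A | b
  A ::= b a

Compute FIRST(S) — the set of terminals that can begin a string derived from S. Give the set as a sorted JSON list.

FIRST sets, iterate to fixpoint:
pass 1:
  A via A→b a: +{b}
  S via S→A a: +{b}
  S: {b}  A: {b}
pass 2: (no change)
  S: {b}  A: {b}

FIRST(S) = ["b"]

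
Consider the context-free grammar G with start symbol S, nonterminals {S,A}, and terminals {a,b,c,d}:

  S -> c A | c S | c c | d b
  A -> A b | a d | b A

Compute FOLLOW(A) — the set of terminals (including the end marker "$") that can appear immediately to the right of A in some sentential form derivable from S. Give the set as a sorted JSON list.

Compute FIRST by fixpoint:
iter 1:
  A via A→a d: +{a}
  A via A→b A: +{b}
  S via S→c A: +{c}
  S via S→d b: +{d}
  FIRST(S)={c,d}  FIRST(A)={a,b}
iter 2: (no change)
  FIRST(S)={c,d}  FIRST(A)={a,b}

FOLLOW iteration:
initialize: $ ∈ FOLLOW(S)
pass 1:
  A→A b: FOLLOW(A) ⊇ FIRST(b) = {b}; new: +{b}
  S→c A: FOLLOW(A) ⊇ FOLLOW(S) ⊇ {$}; new: +{$}
  FOLLOW[S]={$}  FOLLOW[A]={$,b}
pass 2: done
  FOLLOW[S]={$}  FOLLOW[A]={$,b}

FOLLOW(A) = ["$", "b"]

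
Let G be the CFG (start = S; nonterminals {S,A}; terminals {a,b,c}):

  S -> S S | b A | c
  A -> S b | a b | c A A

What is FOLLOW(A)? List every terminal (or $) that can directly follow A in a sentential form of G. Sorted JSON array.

FIRST iteration:
[1]
  A via A→a b: +{a}
  A via A→c A A: +{c}
  S via S→b A: +{b}
  S via S→c: +{c}
  FIRST[S]={b,c}  FIRST[A]={a,c}
[2]
  A via A→S b: +{b}
  FIRST[S]={b,c}  FIRST[A]={a,b,c}
[3] — fixpoint
  FIRST[S]={b,c}  FIRST[A]={a,b,c}

Compute FOLLOW by fixpoint:
seed FOLLOW(S) with $
iter 1:
  A→S b: FOLLOW(S) ⊇ FIRST(b) = {b}; new: +{b}
  A→c A A: FOLLOW(A) ⊇ FIRST(A) = {a,b,c}; new: +{a,b,c}
  S→S S: FOLLOW(S) ⊇ FIRST(S) = {b,c}; new: +{c}
  S→b A: FOLLOW(A) ⊇ FOLLOW(S) ⊇ {$,b,c}; new: +{$}
  FOLLOW[S]={$,b,c}  FOLLOW[A]={$,a,b,c}
iter 2: done
  FOLLOW[S]={$,b,c}  FOLLOW[A]={$,a,b,c}

FOLLOW(A) = ["$", "a", "b", "c"]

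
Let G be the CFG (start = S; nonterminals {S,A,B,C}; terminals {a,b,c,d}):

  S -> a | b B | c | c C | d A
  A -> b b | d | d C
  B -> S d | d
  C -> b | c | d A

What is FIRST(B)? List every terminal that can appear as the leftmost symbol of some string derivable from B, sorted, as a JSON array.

FIRST iteration:
iter 1:
  A via A→b b: +{b}
  A via A→d: +{d}
  B via B→d: +{d}
  C via C→b: +{b}
  C via C→c: +{c}
  C via C→d A: +{d}
  S via S→a: +{a}
  S via S→b B: +{b}
  S via S→c: +{c}
  S via S→d A: +{d}
  FIRST(S)={a,b,c,d}  FIRST(A)={b,d}  FIRST(B)={d}  FIRST(C)={b,c,d}
iter 2:
  B via B→S d: +{a,b,c}
  FIRST(S)={a,b,c,d}  FIRST(A)={b,d}  FIRST(B)={a,b,c,d}  FIRST(C)={b,c,d}
iter 3: — fixpoint
  FIRST(S)={a,b,c,d}  FIRST(A)={b,d}  FIRST(B)={a,b,c,d}  FIRST(C)={b,c,d}

FIRST(B) = ["a", "b", "c", "d"]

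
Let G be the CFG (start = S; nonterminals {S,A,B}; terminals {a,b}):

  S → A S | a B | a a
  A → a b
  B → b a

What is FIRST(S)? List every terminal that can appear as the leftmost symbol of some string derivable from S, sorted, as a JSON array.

FIRST sets, iterate to fixpoint:
[1]
  A via A→a b: +{a}
  B via B→b a: +{b}
  S via S→A S: +{a}
  FIRST(S)={a}  FIRST(A)={a}  FIRST(B)={b}
[2] (no change)
  FIRST(S)={a}  FIRST(A)={a}  FIRST(B)={b}

FIRST(S) = ["a"]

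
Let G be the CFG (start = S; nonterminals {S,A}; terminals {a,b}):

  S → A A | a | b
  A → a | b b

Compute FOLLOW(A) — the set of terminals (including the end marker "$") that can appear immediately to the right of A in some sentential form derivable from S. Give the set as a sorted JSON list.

FIRST sets, iterate to fixpoint:
round 1:
  A via A→a: +{a}
  A via A→b b: +{b}
  S via S→A A: +{a,b}
  S: {a,b}  A: {a,b}
round 2: (no change)
  S: {a,b}  A: {a,b}

Compute FOLLOW by fixpoint:
seed FOLLOW(S) with $
round 1:
  S→A A: FOLLOW(A) ⊇ FIRST(A) = {a,b}; new: +{a,b}
  S→A A: FOLLOW(A) ⊇ FOLLOW(S) ⊇ {$}; new: +{$}
  FOLLOW(S)={$}  FOLLOW(A)={$,a,b}
round 2: (stable)
  FOLLOW(S)={$}  FOLLOW(A)={$,a,b}

FOLLOW(A) = ["$", "a", "b"]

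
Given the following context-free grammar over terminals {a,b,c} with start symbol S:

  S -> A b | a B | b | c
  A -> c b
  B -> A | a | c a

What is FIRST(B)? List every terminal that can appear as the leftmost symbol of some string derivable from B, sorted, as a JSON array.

Compute FIRST by fixpoint:
iter 1:
  A via A→c b: +{c}
  B via B→A: +{c}
  B via B→a: +{a}
  S via S→A b: +{c}
  S via S→a B: +{a}
  S via S→b: +{b}
  S: {a,b,c}  A: {c}  B: {a,c}
iter 2: done
  S: {a,b,c}  A: {c}  B: {a,c}

FIRST(B) = ["a", "c"]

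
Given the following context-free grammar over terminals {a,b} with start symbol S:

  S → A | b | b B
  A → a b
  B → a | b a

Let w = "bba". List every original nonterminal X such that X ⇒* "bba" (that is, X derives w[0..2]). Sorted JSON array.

Convert to CNF:
  S -> T0 T1 | T1 B | b
  A -> T0 T1
  B -> T1 T0 | a
  T0 -> a
  T1 -> b

CYK table (by increasing span) (cells [i..j] with 0 ≤ i ≤ j ≤ 2 only):
  T[0,0] 'b' = {S,T1}  orig:{S}
  T[1,1] 'b' = {S,T1}  orig:{S}
  T[2,2] 'a' = {B,T0}  orig:{B}
  T[0,1] 'bb' = ∅
  T[1,2] 'ba' = {B,S}
  T[0,2] 'bba' = {S}

Original NTs in T[0,2] deriving "bba": ["S"]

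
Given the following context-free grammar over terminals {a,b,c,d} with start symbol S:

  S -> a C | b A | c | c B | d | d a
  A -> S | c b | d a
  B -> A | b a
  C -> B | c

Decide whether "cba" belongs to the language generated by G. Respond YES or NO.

Convert to CNF:
  S -> T0 C | T1 A | T2 B | T3 T0 | c | d
  A -> T0 C | T1 A | T2 B | T2 T1 | T3 T0 | c | d
  B -> T0 C | T1 A | T1 T0 | T2 B | T2 T1 | T3 T0 | c | d
  C -> T0 C | T1 A | T1 T0 | T2 B | T2 T1 | T3 T0 | c | d
  T0 -> a
  T1 -> b
  T2 -> c
  T3 -> d

Fill CYK table bottom-up:
  T[0,0] 'c' = {A,B,C,S,T2}  orig:{A,B,C,S}
  T[1,1] 'b' = {T1}  orig:{}
  T[2,2] 'a' = {T0}  orig:{}
  T[0,1] 'cb' = {A,B,C}
  T[1,2] 'ba' = {B,C}
  T[0,2] 'cba' = {A,B,C,S}

S ∈ T[0,2] ⇒ YES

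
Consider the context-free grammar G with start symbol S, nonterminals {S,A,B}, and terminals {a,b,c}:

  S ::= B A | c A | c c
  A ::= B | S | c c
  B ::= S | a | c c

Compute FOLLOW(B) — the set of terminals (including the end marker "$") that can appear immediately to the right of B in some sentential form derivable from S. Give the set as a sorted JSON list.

FIRST iteration:
round 1:
  A via A→c c: +{c}
  B via B→a: +{a}
  B via B→c c: +{c}
  S via S→B A: +{a,c}
  S: {a,c}  A: {c}  B: {a,c}
round 2:
  A via A→B: +{a}
  S: {a,c}  A: {a,c}  B: {a,c}
round 3: — fixpoint
  S: {a,c}  A: {a,c}  B: {a,c}

Compute FOLLOW by fixpoint:
initialize: $ ∈ FOLLOW(S)
iter 1:
  S→B A: FOLLOW(B) ⊇ FIRST(A) = {a,c}; new: +{a,c}
  S→B A: FOLLOW(A) ⊇ FOLLOW(S) ⊇ {$}; new: +{$}
  S: {$}  A: {$}  B: {a,c}
iter 2:
  A→B: FOLLOW(B) ⊇ FOLLOW(A) ⊇ {$}; new: +{$}
  B→S: FOLLOW(S) ⊇ FOLLOW(B) ⊇ {$,a,c}; new: +{a,c}
  S→B A: FOLLOW(A) ⊇ FOLLOW(S) ⊇ {$,a,c}; new: +{a,c}
  S: {$,a,c}  A: {$,a,c}  B: {$,a,c}
iter 3: — fixpoint
  S: {$,a,c}  A: {$,a,c}  B: {$,a,c}

FOLLOW(B) = ["$", "a", "c"]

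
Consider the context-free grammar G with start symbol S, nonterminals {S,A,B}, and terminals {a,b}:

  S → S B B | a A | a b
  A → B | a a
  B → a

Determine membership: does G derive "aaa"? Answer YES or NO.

Convert to CNF:
  S -> S X2 | T0 A | T0 T1
  A -> T0 T0 | a
  B -> a
  T0 -> a
  T1 -> b
  X2 -> B B

CYK table (by increasing span):
  cell(0,0) a: {A,B,T0}  orig:{A,B}
  cell(1,1) a: {A,B,T0}  orig:{A,B}
  cell(2,2) a: {A,B,T0}  orig:{A,B}
  cell(0,1) aa: {A,S,X2}  orig:{A,S}
  cell(1,2) aa: {A,S,X2}  orig:{A,S}
  cell(0,2) aaa: {S}

S ∈ T[0,2] ⇒ YES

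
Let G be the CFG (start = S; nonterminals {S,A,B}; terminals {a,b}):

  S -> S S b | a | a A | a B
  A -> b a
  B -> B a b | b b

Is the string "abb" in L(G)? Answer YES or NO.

CNF form of G:
  S -> S X3 | T1 A | T1 B | a
  A -> T0 T1
  B -> B X2 | T0 T0
  T0 -> b
  T1 -> a
  X2 -> T1 T0
  X3 -> S T0

Fill CYK table bottom-up:
  [0..0]={S,T1}  "a"  orig:{S}
  [1..1]={T0}  "b"  orig:{}
  [2..2]={T0}  "b"  orig:{}
  [0..1]={X2,X3}  "ab"  orig:{}
  [1..2]={B}  "bb"
  [0..2]={S}  "abb"

S ∈ T[0,2] ⇒ YES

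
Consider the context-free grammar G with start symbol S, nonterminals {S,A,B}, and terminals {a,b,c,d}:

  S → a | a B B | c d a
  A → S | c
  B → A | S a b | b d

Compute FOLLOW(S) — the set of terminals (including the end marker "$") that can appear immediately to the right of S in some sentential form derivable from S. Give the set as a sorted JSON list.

Compute FIRST by fixpoint:
pass 1:
  A via A→c: +{c}
  B via B→A: +{c}
  B via B→b d: +{b}
  S via S→a: +{a}
  S via S→c d a: +{c}
  S: {a,c}  A: {c}  B: {b,c}
pass 2:
  A via A→S: +{a}
  B via B→A: +{a}
  S: {a,c}  A: {a,c}  B: {a,b,c}
pass 3: (no change)
  S: {a,c}  A: {a,c}  B: {a,b,c}

FOLLOW iteration:
seed FOLLOW(S) with $
iter 1:
  B→S a b: FOLLOW(S) ⊇ FIRST(a) = {a}; new: +{a}
  S→a B B: FOLLOW(B) ⊇ FIRST(B) = {a,b,c}; new: +{a,b,c}
  S→a B B: FOLLOW(B) ⊇ FOLLOW(S) ⊇ {$,a}; new: +{$}
  FOLLOW(S)={$,a}  FOLLOW(A)={}  FOLLOW(B)={$,a,b,c}
iter 2:
  B→A: FOLLOW(A) ⊇ FOLLOW(B) ⊇ {$,a,b,c}; new: +{$,a,b,c}
  FOLLOW(S)={$,a}  FOLLOW(A)={$,a,b,c}  FOLLOW(B)={$,a,b,c}
iter 3:
  A→S: FOLLOW(S) ⊇ FOLLOW(A) ⊇ {$,a,b,c}; new: +{b,c}
  FOLLOW(S)={$,a,b,c}  FOLLOW(A)={$,a,b,c}  FOLLOW(B)={$,a,b,c}
iter 4: done
  FOLLOW(S)={$,a,b,c}  FOLLOW(A)={$,a,b,c}  FOLLOW(B)={$,a,b,c}

FOLLOW(S) = ["$", "a", "b", "c"]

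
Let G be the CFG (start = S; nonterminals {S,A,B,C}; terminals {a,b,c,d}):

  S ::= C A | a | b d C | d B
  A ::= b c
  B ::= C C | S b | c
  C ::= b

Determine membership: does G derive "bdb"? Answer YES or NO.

CNF form of G:
  S -> C A | T0 X3 | T2 B | a
  A -> T0 T1
  B -> C C | S T0 | c
  C -> b
  T0 -> b
  T1 -> c
  T2 -> d
  X3 -> T2 C

Fill CYK table bottom-up:
  cell(0,0) b: {C,T0}  orig:{C}
  cell(1,1) d: {T2}  orig:{}
  cell(2,2) b: {C,T0}  orig:{C}
  cell(0,1) bd: ∅
  cell(1,2) db: {X3}  orig:{}
  cell(0,2) bdb: {S}

S ∈ T[0,2] ⇒ YES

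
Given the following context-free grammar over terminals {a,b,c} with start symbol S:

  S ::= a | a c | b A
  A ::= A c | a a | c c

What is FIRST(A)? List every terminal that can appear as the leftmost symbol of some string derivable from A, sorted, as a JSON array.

Compute FIRST by fixpoint:
iter 1:
  A via A→a a: +{a}
  A via A→c c: +{c}
  S via S→a: +{a}
  S via S→b A: +{b}
  FIRST[S]={a,b}  FIRST[A]={a,c}
iter 2: done
  FIRST[S]={a,b}  FIRST[A]={a,c}

FIRST(A) = ["a", "c"]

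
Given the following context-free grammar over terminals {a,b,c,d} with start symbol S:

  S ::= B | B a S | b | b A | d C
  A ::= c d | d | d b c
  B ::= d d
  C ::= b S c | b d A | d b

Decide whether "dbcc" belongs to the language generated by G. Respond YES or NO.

Convert to CNF:
  S -> B X7 | T1 C | T1 T1 | T2 A | b
  A -> T0 T1 | T1 X4 | d
  B -> T1 T1
  C -> T1 T2 | T2 X5 | T2 X6
  T0 -> c
  T1 -> d
  T2 -> b
  T3 -> a
  X4 -> T2 T0
  X5 -> S T0
  X6 -> T1 A
  X7 -> T3 S

CYK table (by increasing span):
  cell(0,0) d: {A,T1}  orig:{A}
  cell(1,1) b: {S,T2}  orig:{S}
  cell(2,2) c: {T0}  orig:{}
  cell(3,3) c: {T0}  orig:{}
  cell(0,1) db: {C}
  cell(1,2) bc: {X4,X5}  orig:{}
  cell(2,3) cc: ∅
  cell(0,2) dbc: {A}
  cell(1,3) bcc: ∅
  cell(0,3) dbcc: ∅

S ∉ T[0,3] ⇒ NO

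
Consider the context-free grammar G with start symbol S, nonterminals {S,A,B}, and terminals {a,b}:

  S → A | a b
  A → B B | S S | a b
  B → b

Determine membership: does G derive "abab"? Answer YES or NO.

CNF form of G:
  S -> B B | S S | T0 T1
  A -> B B | S S | T0 T1
  B -> b
  T0 -> a
  T1 -> b

Fill CYK table bottom-up:
  T[0,0] 'a' = {T0}  orig:{}
  T[1,1] 'b' = {B,T1}  orig:{B}
  T[2,2] 'a' = {T0}  orig:{}
  T[3,3] 'b' = {B,T1}  orig:{B}
  T[0,1] 'ab' = {A,S}
  T[1,2] 'ba' = ∅
  T[2,3] 'ab' = {A,S}
  T[0,2] 'aba' = ∅
  T[1,3] 'bab' = ∅
  T[0,3] 'abab' = {A,S}

S ∈ T[0,3] ⇒ YES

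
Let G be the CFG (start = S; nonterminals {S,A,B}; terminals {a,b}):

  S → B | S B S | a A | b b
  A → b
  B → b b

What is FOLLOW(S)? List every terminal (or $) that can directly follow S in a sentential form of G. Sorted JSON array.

FIRST iteration:
pass 1:
  A via A→b: +{b}
  B via B→b b: +{b}
  S via S→B: +{b}
  S via S→a A: +{a}
  FIRST(S)={a,b}  FIRST(A)={b}  FIRST(B)={b}
pass 2: done
  FIRST(S)={a,b}  FIRST(A)={b}  FIRST(B)={b}

FOLLOW sets:
seed FOLLOW(S) with $
iter 1:
  S→B: FOLLOW(B) ⊇ FOLLOW(S) ⊇ {$}; new: +{$}
  S→S B S: FOLLOW(S) ⊇ FIRST(B) = {b}; new: +{b}
  S→S B S: FOLLOW(B) ⊇ FIRST(S) = {a,b}; new: +{a,b}
  S→a A: FOLLOW(A) ⊇ FOLLOW(S) ⊇ {$,b}; new: +{$,b}
  S: {$,b}  A: {$,b}  B: {$,a,b}
iter 2: — fixpoint
  S: {$,b}  A: {$,b}  B: {$,a,b}

FOLLOW(S) = ["$", "b"]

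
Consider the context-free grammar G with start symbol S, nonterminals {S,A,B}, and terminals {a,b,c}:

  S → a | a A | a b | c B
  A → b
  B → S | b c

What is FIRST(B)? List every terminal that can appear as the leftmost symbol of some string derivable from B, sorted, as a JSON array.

FIRST sets, iterate to fixpoint:
iter 1:
  A via A→b: +{b}
  B via B→b c: +{b}
  S via S→a: +{a}
  S via S→c B: +{c}
  FIRST(S)={a,c}  FIRST(A)={b}  FIRST(B)={b}
iter 2:
  B via B→S: +{a,c}
  FIRST(S)={a,c}  FIRST(A)={b}  FIRST(B)={a,b,c}
iter 3: — fixpoint
  FIRST(S)={a,c}  FIRST(A)={b}  FIRST(B)={a,b,c}

FIRST(B) = ["a", "b", "c"]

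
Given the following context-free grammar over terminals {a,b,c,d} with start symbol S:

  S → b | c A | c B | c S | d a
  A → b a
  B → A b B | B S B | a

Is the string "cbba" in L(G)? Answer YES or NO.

CNF form of G:
  S -> T2 A | T2 B | T2 S | T3 T1 | b
  A -> T0 T1
  B -> A X4 | B X5 | a
  T0 -> b
  T1 -> a
  T2 -> c
  T3 -> d
  X4 -> T0 B
  X5 -> S B

CYK table (by increasing span):
  [0..0]={T2}  "c"  orig:{}
  [1..1]={S,T0}  "b"  orig:{S}
  [2..2]={S,T0}  "b"  orig:{S}
  [3..3]={B,T1}  "a"  orig:{B}
  [0..1]={S}  "cb"
  [1..2]=∅  "bb"
  [2..3]={A,X4,X5}  "ba"  orig:{A}
  [0..2]=∅  "cbb"
  [1..3]=∅  "bba"
  [0..3]=∅  "cbba"

S ∉ T[0,3] ⇒ NO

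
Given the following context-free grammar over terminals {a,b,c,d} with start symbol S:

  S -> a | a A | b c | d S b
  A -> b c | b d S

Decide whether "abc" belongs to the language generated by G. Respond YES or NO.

CNF form of G:
  S -> T0 T1 | T2 X5 | T3 A | a
  A -> T0 T1 | T0 X4
  T0 -> b
  T1 -> c
  T2 -> d
  T3 -> a
  X4 -> T2 S
  X5 -> S T0

Fill CYK table bottom-up:
  T[0,0] 'a' = {S,T3}  orig:{S}
  T[1,1] 'b' = {T0}  orig:{}
  T[2,2] 'c' = {T1}  orig:{}
  T[0,1] 'ab' = {X5}  orig:{}
  T[1,2] 'bc' = {A,S}
  T[0,2] 'abc' = {S}

S ∈ T[0,2] ⇒ YES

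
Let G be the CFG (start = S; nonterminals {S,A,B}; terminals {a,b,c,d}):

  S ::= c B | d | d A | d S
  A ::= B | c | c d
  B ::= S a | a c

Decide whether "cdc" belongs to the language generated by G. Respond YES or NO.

Convert to CNF:
  S -> T1 B | T2 A | T2 S | d
  A -> S T0 | T0 T1 | T1 T2 | c
  B -> S T0 | T0 T1
  T0 -> a
  T1 -> c
  T2 -> d

CYK fill:
  cell(0,0) c: {A,T1}  orig:{A}
  cell(1,1) d: {S,T2}  orig:{S}
  cell(2,2) c: {A,T1}  orig:{A}
  cell(0,1) cd: {A}
  cell(1,2) dc: {S}
  cell(0,2) cdc: ∅

S ∉ T[0,2] ⇒ NO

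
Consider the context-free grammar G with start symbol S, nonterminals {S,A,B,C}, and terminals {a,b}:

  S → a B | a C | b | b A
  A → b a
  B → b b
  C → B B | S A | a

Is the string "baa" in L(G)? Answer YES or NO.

CNF form of G:
  S -> T0 A | T1 B | T1 C | b
  A -> T0 T1
  B -> T0 T0
  C -> B B | S A | a
  T0 -> b
  T1 -> a

Fill CYK table bottom-up:
  [0..0]={S,T0}  "b"  orig:{S}
  [1..1]={C,T1}  "a"  orig:{C}
  [2..2]={C,T1}  "a"  orig:{C}
  [0..1]={A}  "ba"
  [1..2]={S}  "aa"
  [0..2]=∅  "baa"

S ∉ T[0,2] ⇒ NO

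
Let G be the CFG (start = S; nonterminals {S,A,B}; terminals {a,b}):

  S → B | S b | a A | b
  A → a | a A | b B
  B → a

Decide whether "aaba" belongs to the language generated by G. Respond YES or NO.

CNF form of G:
  S -> S T1 | T0 A | a | b
  A -> T0 A | T1 B | a
  B -> a
  T0 -> a
  T1 -> b

Fill CYK table bottom-up:
  [0..0]={A,B,S,T0}  "a"  orig:{A,B,S}
  [1..1]={A,B,S,T0}  "a"  orig:{A,B,S}
  [2..2]={S,T1}  "b"  orig:{S}
  [3..3]={A,B,S,T0}  "a"  orig:{A,B,S}
  [0..1]={A,S}  "aa"
  [1..2]={S}  "ab"
  [2..3]={A}  "ba"
  [0..2]={S}  "aab"
  [1..3]={A,S}  "aba"
  [0..3]={A,S}  "aaba"

S ∈ T[0,3] ⇒ YES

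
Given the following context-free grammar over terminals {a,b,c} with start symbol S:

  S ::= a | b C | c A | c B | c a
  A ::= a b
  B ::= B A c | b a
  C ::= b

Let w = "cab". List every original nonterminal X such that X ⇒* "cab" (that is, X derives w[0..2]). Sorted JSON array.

Convert to CNF:
  S -> T1 C | T2 A | T2 B | T2 T0 | a
  A -> T0 T1
  B -> B X3 | T1 T0
  C -> b
  T0 -> a
  T1 -> b
  T2 -> c
  X3 -> A T2

CYK fill — only the sub-triangle for w[0..2]:
  cell(0,0) c: {T2}  orig:{}
  cell(1,1) a: {S,T0}  orig:{S}
  cell(2,2) b: {C,T1}  orig:{C}
  cell(0,1) ca: {S}
  cell(1,2) ab: {A}
  cell(0,2) cab: {S}

Original NTs in T[0,2] deriving "cab": ["S"]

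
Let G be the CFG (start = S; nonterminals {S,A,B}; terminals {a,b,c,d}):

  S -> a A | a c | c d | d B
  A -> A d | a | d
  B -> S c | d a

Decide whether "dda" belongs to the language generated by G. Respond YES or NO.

Convert to CNF:
  S -> T0 B | T1 T0 | T2 A | T2 T1
  A -> A T0 | a | d
  B -> S T1 | T0 T2
  T0 -> d
  T1 -> c
  T2 -> a

CYK fill:
  [0..0]={A,T0}  "d"  orig:{A}
  [1..1]={A,T0}  "d"  orig:{A}
  [2..2]={A,T2}  "a"  orig:{A}
  [0..1]={A}  "dd"
  [1..2]={B}  "da"
  [0..2]={S}  "dda"

S ∈ T[0,2] ⇒ YES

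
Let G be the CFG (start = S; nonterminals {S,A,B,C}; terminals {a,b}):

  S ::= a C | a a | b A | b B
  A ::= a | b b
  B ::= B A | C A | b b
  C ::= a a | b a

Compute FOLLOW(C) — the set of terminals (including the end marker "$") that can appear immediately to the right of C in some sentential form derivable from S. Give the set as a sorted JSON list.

FIRST sets, iterate to fixpoint:
[1]
  A via A→a: +{a}
  A via A→b b: +{b}
  B via B→b b: +{b}
  C via C→a a: +{a}
  C via C→b a: +{b}
  S via S→a C: +{a}
  S via S→b A: +{b}
  S: {a,b}  A: {a,b}  B: {b}  C: {a,b}
[2]
  B via B→C A: +{a}
  S: {a,b}  A: {a,b}  B: {a,b}  C: {a,b}
[3] (stable)
  S: {a,b}  A: {a,b}  B: {a,b}  C: {a,b}

FOLLOW iteration:
initialize: $ ∈ FOLLOW(S)
round 1:
  B→B A: FOLLOW(B) ⊇ FIRST(A) = {a,b}; new: +{a,b}
  B→B A: FOLLOW(A) ⊇ FOLLOW(B) ⊇ {a,b}; new: +{a,b}
  B→C A: FOLLOW(C) ⊇ FIRST(A) = {a,b}; new: +{a,b}
  S→a C: FOLLOW(C) ⊇ FOLLOW(S) ⊇ {$}; new: +{$}
  S→b A: FOLLOW(A) ⊇ FOLLOW(S) ⊇ {$}; new: +{$}
  S→b B: FOLLOW(B) ⊇ FOLLOW(S) ⊇ {$}; new: +{$}
  S: {$}  A: {$,a,b}  B: {$,a,b}  C: {$,a,b}
round 2: (no change)
  S: {$}  A: {$,a,b}  B: {$,a,b}  C: {$,a,b}

FOLLOW(C) = ["$", "a", "b"]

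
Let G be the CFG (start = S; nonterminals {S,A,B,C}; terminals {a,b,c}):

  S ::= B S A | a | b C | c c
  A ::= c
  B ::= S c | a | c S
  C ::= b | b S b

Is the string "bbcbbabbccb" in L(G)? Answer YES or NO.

CNF form of G:
  S -> B X3 | T0 T0 | T1 C | a
  A -> c
  B -> S T0 | T0 S | a
  C -> T1 X2 | b
  T0 -> c
  T1 -> b
  X2 -> S T1
  X3 -> S A

CYK table (by increasing span):
  [0..0]={C,T1}  "b"  orig:{C}
  [1..1]={C,T1}  "b"  orig:{C}
  [2..2]={A,T0}  "c"  orig:{A}
  [3..3]={C,T1}  "b"  orig:{C}
  [4..4]={C,T1}  "b"  orig:{C}
  [5..5]={B,S}  "a"
  [6..6]={C,T1}  "b"  orig:{C}
  [7..7]={C,T1}  "b"  orig:{C}
  [8..8]={A,T0}  "c"  orig:{A}
  [9..9]={A,T0}  "c"  orig:{A}
  [10..10]={C,T1}  "b"  orig:{C}
  [0..1]={S}  "bb"
  [1..2]=∅  "bc"
  [2..3]=∅  "cb"
  [3..4]={S}  "bb"
  [4..5]=∅  "ba"
  [5..6]={X2}  "ab"  orig:{}
  [6..7]={S}  "bb"
  [7..8]=∅  "bc"
  [8..9]={S}  "cc"
  [9..10]=∅  "cb"
  [0..2]={B,X3}  "bbc"  orig:{B}
  [1..3]=∅  "bcb"
  [2..4]={B}  "cbb"
  [3..5]=∅  "bba"
  [4..6]={C}  "bab"
  [5..7]=∅  "abb"
  [6..8]={B,X3}  "bbc"  orig:{B}
  [7..9]=∅  "bcc"
  [8..10]={X2}  "ccb"  orig:{}
  [0..3]=∅  "bbcb"
  [1..4]=∅  "bcbb"
  [2..5]=∅  "cbba"
  [3..6]={S}  "bbab"
  [4..7]=∅  "babb"
  [5..8]={S}  "abbc"
  [6..9]=∅  "bbcc"
  [7..10]={C}  "bccb"
  [0..4]=∅  "bbcbb"
  [1..5]=∅  "bcbba"
  [2..6]={B}  "cbbab"
  [3..7]={X2}  "bbabb"  orig:{}
  [4..8]=∅  "babbc"
  [5..9]={B,X3}  "abbcc"  orig:{B}
  [6..10]={S}  "bbccb"
  [0..5]=∅  "bbcbba"
  [1..6]=∅  "bcbbab"
  [2..7]=∅  "cbbabb"
  [3..8]=∅  "bbabbc"
  [4..9]=∅  "babbcc"
  [5..10]=∅  "abbccb"
  [0..6]=∅  "bbcbbab"
  [1..7]=∅  "bcbbabb"
  [2..8]=∅  "cbbabbc"
  [3..9]=∅  "bbabbcc"
  [4..10]=∅  "babbccb"
  [0..7]=∅  "bbcbbabb"
  [1..8]=∅  "bcbbabbc"
  [2..9]={S}  "cbbabbcc"
  [3..10]=∅  "bbabbccb"
  [0..8]=∅  "bbcbbabbc"
  [1..9]=∅  "bcbbabbcc"
  [2..10]={X2}  "cbbabbccb"  orig:{}
  [0..9]=∅  "bbcbbabbcc"
  [1..10]={C}  "bcbbabbccb"
  [0..10]={S}  "bbcbbabbccb"

S ∈ T[0,10] ⇒ YES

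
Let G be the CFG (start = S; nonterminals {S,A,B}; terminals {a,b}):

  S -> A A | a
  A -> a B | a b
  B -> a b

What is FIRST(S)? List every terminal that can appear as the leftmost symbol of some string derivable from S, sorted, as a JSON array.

Compute FIRST by fixpoint:
pass 1:
  A via A→a B: +{a}
  B via B→a b: +{a}
  S via S→A A: +{a}
  FIRST(S)={a}  FIRST(A)={a}  FIRST(B)={a}
pass 2: — fixpoint
  FIRST(S)={a}  FIRST(A)={a}  FIRST(B)={a}

FIRST(S) = ["a"]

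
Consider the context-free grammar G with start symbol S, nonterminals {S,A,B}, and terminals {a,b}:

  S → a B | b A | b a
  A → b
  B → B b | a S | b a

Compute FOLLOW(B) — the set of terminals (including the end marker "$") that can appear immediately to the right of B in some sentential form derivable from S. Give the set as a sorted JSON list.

Compute FIRST by fixpoint:
[1]
  A via A→b: +{b}
  B via B→a S: +{a}
  B via B→b a: +{b}
  S via S→a B: +{a}
  S via S→b A: +{b}
  FIRST[S]={a,b}  FIRST[A]={b}  FIRST[B]={a,b}
[2] done
  FIRST[S]={a,b}  FIRST[A]={b}  FIRST[B]={a,b}

Compute FOLLOW by fixpoint:
seed FOLLOW(S) with $
[1]
  B→B b: FOLLOW(B) ⊇ FIRST(b) = {b}; new: +{b}
  B→a S: FOLLOW(S) ⊇ FOLLOW(B) ⊇ {b}; new: +{b}
  S→a B: FOLLOW(B) ⊇ FOLLOW(S) ⊇ {$,b}; new: +{$}
  S→b A: FOLLOW(A) ⊇ FOLLOW(S) ⊇ {$,b}; new: +{$,b}
  FOLLOW(S)={$,b}  FOLLOW(A)={$,b}  FOLLOW(B)={$,b}
[2] done
  FOLLOW(S)={$,b}  FOLLOW(A)={$,b}  FOLLOW(B)={$,b}

FOLLOW(B) = ["$", "b"]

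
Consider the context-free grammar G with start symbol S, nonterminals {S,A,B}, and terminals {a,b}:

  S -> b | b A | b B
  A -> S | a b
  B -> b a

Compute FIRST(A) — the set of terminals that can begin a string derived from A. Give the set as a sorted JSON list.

FIRST sets, iterate to fixpoint:
[1]
  A via A→a b: +{a}
  B via B→b a: +{b}
  S via S→b: +{b}
  FIRST(S)={b}  FIRST(A)={a}  FIRST(B)={b}
[2]
  A via A→S: +{b}
  FIRST(S)={b}  FIRST(A)={a,b}  FIRST(B)={b}
[3] (no change)
  FIRST(S)={b}  FIRST(A)={a,b}  FIRST(B)={b}

FIRST(A) = ["a", "b"]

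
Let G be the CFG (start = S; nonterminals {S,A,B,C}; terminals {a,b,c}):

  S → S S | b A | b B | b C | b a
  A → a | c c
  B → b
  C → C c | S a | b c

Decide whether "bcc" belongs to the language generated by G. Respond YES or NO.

Convert to CNF:
  S -> S S | T2 A | T2 B | T2 C | T2 T1
  A -> T0 T0 | a
  B -> b
  C -> C T0 | S T1 | T2 T0
  T0 -> c
  T1 -> a
  T2 -> b

CYK table (by increasing span):
  [0..0]={B,T2}  "b"  orig:{B}
  [1..1]={T0}  "c"  orig:{}
  [2..2]={T0}  "c"  orig:{}
  [0..1]={C}  "bc"
  [1..2]={A}  "cc"
  [0..2]={C,S}  "bcc"

S ∈ T[0,2] ⇒ YES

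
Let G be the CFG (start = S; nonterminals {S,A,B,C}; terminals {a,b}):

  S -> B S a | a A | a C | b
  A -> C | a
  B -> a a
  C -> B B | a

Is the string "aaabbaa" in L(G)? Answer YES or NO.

Convert to CNF:
  S -> B X1 | T0 A | T0 C | b
  A -> B B | a
  B -> T0 T0
  C -> B B | a
  T0 -> a
  X1 -> S T0

Fill CYK table bottom-up:
  cell(0,0) a: {A,C,T0}  orig:{A,C}
  cell(1,1) a: {A,C,T0}  orig:{A,C}
  cell(2,2) a: {A,C,T0}  orig:{A,C}
  cell(3,3) b: {S}
  cell(4,4) b: {S}
  cell(5,5) a: {A,C,T0}  orig:{A,C}
  cell(6,6) a: {A,C,T0}  orig:{A,C}
  cell(0,1) aa: {B,S}
  cell(1,2) aa: {B,S}
  cell(2,3) ab: ∅
  cell(3,4) bb: ∅
  cell(4,5) ba: {X1}  orig:{}
  cell(5,6) aa: {B,S}
  cell(0,2) aaa: {X1}  orig:{}
  cell(1,3) aab: ∅
  cell(2,4) abb: ∅
  cell(3,5) bba: ∅
  cell(4,6) baa: ∅
  cell(0,3) aaab: ∅
  cell(1,4) aabb: ∅
  cell(2,5) abba: ∅
  cell(3,6) bbaa: ∅
  cell(0,4) aaabb: ∅
  cell(1,5) aabba: ∅
  cell(2,6) abbaa: ∅
  cell(0,5) aaabba: ∅
  cell(1,6) aabbaa: ∅
  cell(0,6) aaabbaa: ∅

S ∉ T[0,6] ⇒ NO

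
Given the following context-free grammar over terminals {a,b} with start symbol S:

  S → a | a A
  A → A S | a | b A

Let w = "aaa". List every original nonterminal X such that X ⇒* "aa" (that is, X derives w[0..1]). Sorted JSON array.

Convert to CNF:
  S -> T1 A | a
  A -> A S | T0 A | a
  T0 -> b
  T1 -> a

CYK fill, restricted to cells inside w[0..1]:
  cell(0,0) a: {A,S,T1}  orig:{A,S}
  cell(1,1) a: {A,S,T1}  orig:{A,S}
  cell(0,1) aa: {A,S}

Original NTs in T[0,1] deriving "aa": ["A", "S"]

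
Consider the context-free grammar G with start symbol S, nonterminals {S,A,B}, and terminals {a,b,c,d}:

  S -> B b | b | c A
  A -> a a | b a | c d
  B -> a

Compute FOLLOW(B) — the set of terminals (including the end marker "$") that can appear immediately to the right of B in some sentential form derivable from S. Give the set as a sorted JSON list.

FIRST sets, iterate to fixpoint:
pass 1:
  A via A→a a: +{a}
  A via A→b a: +{b}
  A via A→c d: +{c}
  B via B→a: +{a}
  S via S→B b: +{a}
  S via S→b: +{b}
  S via S→c A: +{c}
  FIRST[S]={a,b,c}  FIRST[A]={a,b,c}  FIRST[B]={a}
pass 2: done
  FIRST[S]={a,b,c}  FIRST[A]={a,b,c}  FIRST[B]={a}

Compute FOLLOW by fixpoint:
FOLLOW(S) := {$}
iter 1:
  S→B b: FOLLOW(B) ⊇ FIRST(b) = {b}; new: +{b}
  S→c A: FOLLOW(A) ⊇ FOLLOW(S) ⊇ {$}; new: +{$}
  FOLLOW[S]={$}  FOLLOW[A]={$}  FOLLOW[B]={b}
iter 2: (no change)
  FOLLOW[S]={$}  FOLLOW[A]={$}  FOLLOW[B]={b}

FOLLOW(B) = ["b"]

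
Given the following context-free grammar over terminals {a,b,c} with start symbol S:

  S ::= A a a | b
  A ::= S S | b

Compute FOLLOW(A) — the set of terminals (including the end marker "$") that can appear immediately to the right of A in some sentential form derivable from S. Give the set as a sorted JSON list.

FIRST sets, iterate to fixpoint:
pass 1:
  A via A→b: +{b}
  S via S→A a a: +{b}
  FIRST[S]={b}  FIRST[A]={b}
pass 2: (stable)
  FIRST[S]={b}  FIRST[A]={b}

FOLLOW sets:
seed FOLLOW(S) with $
round 1:
  A→S S: FOLLOW(S) ⊇ FIRST(S) = {b}; new: +{b}
  S→A a a: FOLLOW(A) ⊇ FIRST(a) = {a}; new: +{a}
  FOLLOW[S]={$,b}  FOLLOW[A]={a}
round 2:
  A→S S: FOLLOW(S) ⊇ FOLLOW(A) ⊇ {a}; new: +{a}
  FOLLOW[S]={$,a,b}  FOLLOW[A]={a}
round 3: — fixpoint
  FOLLOW[S]={$,a,b}  FOLLOW[A]={a}

FOLLOW(A) = ["a"]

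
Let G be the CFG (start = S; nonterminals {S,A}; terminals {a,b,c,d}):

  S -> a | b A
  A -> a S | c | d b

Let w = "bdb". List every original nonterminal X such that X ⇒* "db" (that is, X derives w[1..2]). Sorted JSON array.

Convert to CNF:
  S -> T2 A | a
  A -> T0 S | T1 T2 | c
  T0 -> a
  T1 -> d
  T2 -> b

Fill CYK table bottom-up — only the sub-triangle for w[1..2]:
  T[1,1] 'd' = {T1}  orig:{}
  T[2,2] 'b' = {T2}  orig:{}
  T[1,2] 'db' = {A}

Original NTs in T[1,2] deriving "db": ["A"]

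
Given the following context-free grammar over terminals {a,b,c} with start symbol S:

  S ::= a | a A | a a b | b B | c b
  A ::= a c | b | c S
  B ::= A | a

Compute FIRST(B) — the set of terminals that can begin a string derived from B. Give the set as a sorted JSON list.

Compute FIRST by fixpoint:
round 1:
  A via A→a c: +{a}
  A via A→b: +{b}
  A via A→c S: +{c}
  B via B→A: +{a,b,c}
  S via S→a: +{a}
  S via S→b B: +{b}
  S via S→c b: +{c}
  FIRST(S)={a,b,c}  FIRST(A)={a,b,c}  FIRST(B)={a,b,c}
round 2: — fixpoint
  FIRST(S)={a,b,c}  FIRST(A)={a,b,c}  FIRST(B)={a,b,c}

FIRST(B) = ["a", "b", "c"]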